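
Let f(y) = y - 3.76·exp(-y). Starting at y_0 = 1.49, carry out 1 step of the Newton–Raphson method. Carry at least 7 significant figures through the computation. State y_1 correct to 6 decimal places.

Newton update: y ← y − f(y)/f'(y).
f'(y) = 1 + 3.76·exp(-y)
y_0 = 1.490000: f = 0.642599, f' = 1.847401 → y_1 = 1.490000 - (0.642599)/(1.847401) = 1.142161

1.142161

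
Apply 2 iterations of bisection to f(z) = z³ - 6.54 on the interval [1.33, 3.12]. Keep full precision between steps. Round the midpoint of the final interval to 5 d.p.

f(1.330000) = -4.187363, f(3.120000) = 23.831328 (opposite signs)
step 1: m = 2.225000, f(m) = 4.475141 > 0 → root in [1.330000, 2.225000]
step 2: m = 1.777500, f(m) = -0.923978 < 0 → root in [1.777500, 2.225000]
Midpoint of [1.777500, 2.225000] = 2.001250

2.00125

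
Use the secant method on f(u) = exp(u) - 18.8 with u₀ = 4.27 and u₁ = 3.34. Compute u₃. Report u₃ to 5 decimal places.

2.97132

f(u_0) = 52.721636, f(u_1) = 9.419127
u_2 = 3.340000 - (9.419127)·(3.340000 - 4.270000)/(9.419127 - (52.721636)) = 3.137707; f(u_2) = 4.250954
u_3 = 3.137707 - (4.250954)·(3.137707 - 3.340000)/(4.250954 - (9.419127)) = 2.971316; f(u_3) = 0.717590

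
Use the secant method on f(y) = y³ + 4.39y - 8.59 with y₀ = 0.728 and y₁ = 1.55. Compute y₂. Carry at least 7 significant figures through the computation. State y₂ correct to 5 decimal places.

f(y_0) = -5.008252, f(y_1) = 1.938375
y_2 = 1.550000 - (1.938375)·(1.550000 - 0.728000)/(1.938375 - (-5.008252)) = 1.320631; f(y_2) = -0.489167

1.32063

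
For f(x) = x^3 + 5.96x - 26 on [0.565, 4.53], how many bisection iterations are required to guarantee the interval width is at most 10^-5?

19

Initial width b − a = 4.53 − 0.565 = 3.965000.
After n steps the width is (b−a)/2^n; need (b−a)/2^n ≤ 10^-5.
So n ≥ log₂(3.965000/10^-5) = log₂(396500.0000) ≈ 18.5970.
Hence n = 19.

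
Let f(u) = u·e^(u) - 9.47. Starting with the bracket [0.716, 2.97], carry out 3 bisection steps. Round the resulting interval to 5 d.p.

[1.56125, 1.84300]

f(0.716000) = -8.004898, f(2.970000) = 48.421001 (opposite signs)
step 1: m = 1.843000, f(m) = 2.169386 > 0 → root in [0.716000, 1.843000]
step 2: m = 1.279500, f(m) = -4.870400 < 0 → root in [1.279500, 1.843000]
step 3: m = 1.561250, f(m) = -2.030997 < 0 → root in [1.561250, 1.843000]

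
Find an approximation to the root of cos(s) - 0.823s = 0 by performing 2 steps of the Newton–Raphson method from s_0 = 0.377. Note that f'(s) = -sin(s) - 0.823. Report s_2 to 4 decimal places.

s_0 = 0.377000: f = 0.619502, f' = -1.191133 → s_1 = 0.377000 - (0.619502)/(-1.191133) = 0.897095
s_1 = 0.897095: f = -0.114426, f' = -1.604518 → s_2 = 0.897095 - (-0.114426)/(-1.604518) = 0.825780

0.8258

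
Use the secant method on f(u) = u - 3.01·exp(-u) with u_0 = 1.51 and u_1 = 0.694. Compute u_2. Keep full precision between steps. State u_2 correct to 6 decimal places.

f(u_0) = 0.845061, f(u_1) = -0.809717
u_2 = 0.694000 - (-0.809717)·(0.694000 - 1.510000)/(-0.809717 - (0.845061)) = 1.093286; f(u_2) = 0.084594

1.093286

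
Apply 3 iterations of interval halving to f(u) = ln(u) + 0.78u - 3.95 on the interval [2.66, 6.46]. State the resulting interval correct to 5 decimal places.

[3.13500, 3.61000]

f(2.660000) = -0.896874, f(6.460000) = 2.954429 (opposite signs)
step 1: m = 4.560000, f(m) = 1.124123 > 0 → root in [2.660000, 4.560000]
step 2: m = 3.610000, f(m) = 0.149508 > 0 → root in [2.660000, 3.610000]
step 3: m = 3.135000, f(m) = -0.362071 < 0 → root in [3.135000, 3.610000]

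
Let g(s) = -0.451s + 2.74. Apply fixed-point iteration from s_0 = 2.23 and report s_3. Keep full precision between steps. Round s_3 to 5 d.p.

s_1 = g(2.230000) = 1.734270
s_2 = g(1.734270) = 1.957844
s_3 = g(1.957844) = 1.857012

1.85701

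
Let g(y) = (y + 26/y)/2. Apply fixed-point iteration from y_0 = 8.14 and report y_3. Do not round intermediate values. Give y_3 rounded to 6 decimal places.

y_1 = g(8.140000) = 5.667052
y_2 = g(5.667052) = 5.127488
y_3 = g(5.127488) = 5.099099

5.099099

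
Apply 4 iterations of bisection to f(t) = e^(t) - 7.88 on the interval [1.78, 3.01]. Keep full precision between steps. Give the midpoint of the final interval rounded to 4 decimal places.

2.0491

f(1.780000) = -1.950144, f(3.010000) = 12.407400 (opposite signs)
step 1: m = 2.395000, f(m) = 3.088198 > 0 → root in [1.780000, 2.395000]
step 2: m = 2.087500, f(m) = 0.184728 > 0 → root in [1.780000, 2.087500]
step 3: m = 1.933750, f(m) = -0.964606 < 0 → root in [1.933750, 2.087500]
step 4: m = 2.010625, f(m) = -0.412017 < 0 → root in [2.010625, 2.087500]
Midpoint of [2.010625, 2.087500] = 2.049062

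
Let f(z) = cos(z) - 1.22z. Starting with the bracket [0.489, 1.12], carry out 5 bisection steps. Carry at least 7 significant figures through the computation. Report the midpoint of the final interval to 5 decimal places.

0.65661

f(0.489000) = 0.286223, f(1.120000) = -0.930718 (opposite signs)
step 1: m = 0.804500, f(m) = -0.288018 < 0 → root in [0.489000, 0.804500]
step 2: m = 0.646750, f(m) = 0.009011 > 0 → root in [0.646750, 0.804500]
step 3: m = 0.725625, f(m) = -0.137178 < 0 → root in [0.646750, 0.725625]
step 4: m = 0.686187, f(m) = -0.063482 < 0 → root in [0.646750, 0.686187]
step 5: m = 0.666469, f(m) = -0.027082 < 0 → root in [0.646750, 0.666469]
Midpoint of [0.646750, 0.666469] = 0.656609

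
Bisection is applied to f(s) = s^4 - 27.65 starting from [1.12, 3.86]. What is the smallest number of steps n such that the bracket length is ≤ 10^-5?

19

Initial width b − a = 3.86 − 1.12 = 2.740000.
After n steps the width is (b−a)/2^n; need (b−a)/2^n ≤ 10^-5.
So n ≥ log₂(2.740000/10^-5) = log₂(274000.0000) ≈ 18.0638.
Hence n = 19.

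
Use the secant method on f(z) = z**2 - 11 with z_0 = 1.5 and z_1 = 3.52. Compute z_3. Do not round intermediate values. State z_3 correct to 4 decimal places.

f(z_0) = -8.750000, f(z_1) = 1.390400
z_2 = 3.520000 - (1.390400)·(3.520000 - 1.500000)/(1.390400 - (-8.750000)) = 3.243028; f(z_2) = -0.482770
z_3 = 3.243028 - (-0.482770)·(3.243028 - 3.520000)/(-0.482770 - (1.390400)) = 3.314412; f(z_3) = -0.014676

3.3144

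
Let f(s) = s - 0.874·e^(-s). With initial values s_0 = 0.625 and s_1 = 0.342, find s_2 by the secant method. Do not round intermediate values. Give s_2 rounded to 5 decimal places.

0.52298

f(s_0) = 0.157182, f(s_1) = -0.278844
s_2 = 0.342000 - (-0.278844)·(0.342000 - 0.625000)/(-0.278844 - (0.157182)) = 0.522982; f(s_2) = 0.004919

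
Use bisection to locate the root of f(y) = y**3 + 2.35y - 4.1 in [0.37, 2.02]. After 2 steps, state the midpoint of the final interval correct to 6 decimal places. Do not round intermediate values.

0.988750

f(0.370000) = -3.179847, f(2.020000) = 8.889408 (opposite signs)
step 1: m = 1.195000, f(m) = 0.414740 > 0 → root in [0.370000, 1.195000]
step 2: m = 0.782500, f(m) = -1.781995 < 0 → root in [0.782500, 1.195000]
Midpoint of [0.782500, 1.195000] = 0.988750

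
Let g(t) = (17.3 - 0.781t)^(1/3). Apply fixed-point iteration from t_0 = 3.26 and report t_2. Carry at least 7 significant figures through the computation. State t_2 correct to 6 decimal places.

t_1 = g(3.260000) = 2.452652
t_2 = g(2.452652) = 2.487106

2.487106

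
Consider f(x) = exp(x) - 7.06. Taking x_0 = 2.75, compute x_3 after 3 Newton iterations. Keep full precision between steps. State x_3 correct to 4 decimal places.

1.9548

Newton update: x ← x − f(x)/f'(x).
f'(x) = exp(x)
x_0 = 2.750000: f = 8.582632, f' = 15.642632 → x_1 = 2.750000 - (8.582632)/(15.642632) = 2.201331
x_1 = 2.201331: f = 1.977031, f' = 9.037031 → x_2 = 2.201331 - (1.977031)/(9.037031) = 1.982561
x_2 = 1.982561: f = 0.201313, f' = 7.261313 → x_3 = 1.982561 - (0.201313)/(7.261313) = 1.954837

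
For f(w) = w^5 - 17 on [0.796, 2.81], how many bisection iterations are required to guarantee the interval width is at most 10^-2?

8

Initial width b − a = 2.81 − 0.796 = 2.014000.
After n steps the width is (b−a)/2^n; need (b−a)/2^n ≤ 10^-2.
So n ≥ log₂(2.014000/10^-2) = log₂(201.4000) ≈ 7.6539.
Hence n = 8.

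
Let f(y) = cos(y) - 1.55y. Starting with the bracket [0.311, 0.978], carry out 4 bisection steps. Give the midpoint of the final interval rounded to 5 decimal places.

f(0.311000) = 0.469978, f(0.978000) = -0.957218 (opposite signs)
step 1: m = 0.644500, f(m) = -0.199575 < 0 → root in [0.311000, 0.644500]
step 2: m = 0.477750, f(m) = 0.147519 > 0 → root in [0.477750, 0.644500]
step 3: m = 0.561125, f(m) = -0.023087 < 0 → root in [0.477750, 0.561125]
step 4: m = 0.519437, f(m) = 0.062970 > 0 → root in [0.519437, 0.561125]
Midpoint of [0.519437, 0.561125] = 0.540281

0.54028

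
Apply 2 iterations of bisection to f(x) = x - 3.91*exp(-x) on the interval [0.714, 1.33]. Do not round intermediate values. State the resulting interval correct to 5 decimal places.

[1.17600, 1.33000]

f(0.714000) = -1.200655, f(1.330000) = 0.295894 (opposite signs)
step 1: m = 1.022000, f(m) = -0.385109 < 0 → root in [1.022000, 1.330000]
step 2: m = 1.176000, f(m) = -0.030275 < 0 → root in [1.176000, 1.330000]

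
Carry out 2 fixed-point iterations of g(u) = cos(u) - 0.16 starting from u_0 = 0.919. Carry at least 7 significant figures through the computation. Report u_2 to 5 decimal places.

u_1 = g(0.919000) = 0.446615
u_2 = g(0.446615) = 0.741914

0.74191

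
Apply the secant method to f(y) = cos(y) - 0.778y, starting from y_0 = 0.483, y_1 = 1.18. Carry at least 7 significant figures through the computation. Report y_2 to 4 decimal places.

f(y_0) = 0.509832, f(y_1) = -0.537115
y_2 = 1.180000 - (-0.537115)·(1.180000 - 0.483000)/(-0.537115 - (0.509832)) = 0.822418; f(y_2) = 0.040610

0.8224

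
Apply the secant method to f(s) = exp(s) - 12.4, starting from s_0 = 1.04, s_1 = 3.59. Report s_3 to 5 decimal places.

f(s_0) = -9.570783, f(s_1) = 23.834076
s_2 = 3.590000 - (23.834076)·(3.590000 - 1.040000)/(23.834076 - (-9.570783)) = 1.770597; f(s_2) = -6.525639
s_3 = 1.770597 - (-6.525639)·(1.770597 - 3.590000)/(-6.525639 - (23.834076)) = 2.161667; f(s_3) = -3.714396

2.16167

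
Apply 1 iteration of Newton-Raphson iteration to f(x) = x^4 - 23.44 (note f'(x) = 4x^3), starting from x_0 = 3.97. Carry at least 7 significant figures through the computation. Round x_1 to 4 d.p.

Newton update: x ← x − f(x)/f'(x).
x_0 = 3.970000: f = 224.965969, f' = 250.283092 → x_1 = 3.970000 - (224.965969)/(250.283092) = 3.071154

3.0712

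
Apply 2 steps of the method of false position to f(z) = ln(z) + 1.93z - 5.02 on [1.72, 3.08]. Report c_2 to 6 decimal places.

f(1.720000) = -1.158076, f(3.080000) = 2.049330
step 1: c = 2.211046, f(c) = 0.040784 > 0 → new bracket [1.720000, 2.211046]
step 2: c = 2.194341, f(c) = 0.000960 > 0 → new bracket [1.720000, 2.194341]

2.194341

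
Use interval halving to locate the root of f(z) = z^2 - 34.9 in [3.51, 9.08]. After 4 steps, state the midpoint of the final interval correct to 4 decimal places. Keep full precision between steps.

5.7728

f(3.510000) = -22.579900, f(9.080000) = 47.546400 (opposite signs)
step 1: m = 6.295000, f(m) = 4.727025 > 0 → root in [3.510000, 6.295000]
step 2: m = 4.902500, f(m) = -10.865494 < 0 → root in [4.902500, 6.295000]
step 3: m = 5.598750, f(m) = -3.553998 < 0 → root in [5.598750, 6.295000]
step 4: m = 5.946875, f(m) = 0.465322 > 0 → root in [5.598750, 5.946875]
Midpoint of [5.598750, 5.946875] = 5.772813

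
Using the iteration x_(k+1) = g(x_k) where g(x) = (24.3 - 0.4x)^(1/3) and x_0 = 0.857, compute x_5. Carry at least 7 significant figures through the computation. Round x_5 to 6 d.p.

2.850439

x_1 = g(0.857000) = 2.882783
x_2 = g(2.882783) = 2.849908
x_3 = g(2.849908) = 2.850448
x_4 = g(2.850448) = 2.850439
x_5 = g(2.850439) = 2.850439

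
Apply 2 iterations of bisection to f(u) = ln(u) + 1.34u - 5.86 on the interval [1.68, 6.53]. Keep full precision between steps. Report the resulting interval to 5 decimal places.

[2.89250, 4.10500]

f(1.680000) = -3.090006, f(6.530000) = 4.766607 (opposite signs)
step 1: m = 4.105000, f(m) = 1.052906 > 0 → root in [1.680000, 4.105000]
step 2: m = 2.892500, f(m) = -0.921929 < 0 → root in [2.892500, 4.105000]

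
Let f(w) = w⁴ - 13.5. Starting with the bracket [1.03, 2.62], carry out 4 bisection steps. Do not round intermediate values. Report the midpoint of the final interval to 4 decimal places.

f(1.030000) = -12.374491, f(2.620000) = 33.619987 (opposite signs)
step 1: m = 1.825000, f(m) = -2.406937 < 0 → root in [1.825000, 2.620000]
step 2: m = 2.222500, f(m) = 10.898722 > 0 → root in [1.825000, 2.222500]
step 3: m = 2.023750, f(m) = 3.273645 > 0 → root in [1.825000, 2.023750]
step 4: m = 1.924375, f(m) = 0.213832 > 0 → root in [1.825000, 1.924375]
Midpoint of [1.825000, 1.924375] = 1.874688

1.8747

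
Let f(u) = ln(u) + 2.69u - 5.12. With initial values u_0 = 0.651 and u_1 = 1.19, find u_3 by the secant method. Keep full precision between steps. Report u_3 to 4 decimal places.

1.7031

Secant update: u_(k+1) = u_k − f(u_k)·(u_k − u_(k-1))/(f(u_k) − f(u_(k-1))).
f(u_0) = -3.798056, f(u_1) = -1.744947
u_2 = 1.190000 - (-1.744947)·(1.190000 - 0.651000)/(-1.744947 - (-3.798056)) = 1.648099; f(u_2) = -0.186993
u_3 = 1.648099 - (-0.186993)·(1.648099 - 1.190000)/(-0.186993 - (-1.744947)) = 1.703082; f(u_3) = -0.006271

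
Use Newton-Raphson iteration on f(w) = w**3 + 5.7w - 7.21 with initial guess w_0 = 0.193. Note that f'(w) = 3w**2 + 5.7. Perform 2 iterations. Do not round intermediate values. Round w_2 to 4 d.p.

Newton update: w ← w − f(w)/f'(w).
w_0 = 0.193000: f = -6.102711, f' = 5.811747 → w_1 = 0.193000 - (-6.102711)/(5.811747) = 1.243065
w_1 = 1.243065: f = 1.796266, f' = 10.335630 → w_2 = 1.243065 - (1.796266)/(10.335630) = 1.069271

1.0693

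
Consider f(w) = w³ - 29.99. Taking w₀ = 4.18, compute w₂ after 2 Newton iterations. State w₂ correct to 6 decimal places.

f'(w) = 3w²
w_0 = 4.180000: f = 43.044632, f' = 52.417200 → w_1 = 4.180000 - (43.044632)/(52.417200) = 3.358807
w_1 = 3.358807: f = 7.902669, f' = 33.844756 → w_2 = 3.358807 - (7.902669)/(33.844756) = 3.125310

3.125310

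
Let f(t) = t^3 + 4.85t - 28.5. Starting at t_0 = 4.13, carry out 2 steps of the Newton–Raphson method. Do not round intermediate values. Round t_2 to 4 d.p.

2.5959

f'(t) = 3t^2 + 4.85
t_0 = 4.130000: f = 61.975497, f' = 56.020700 → t_1 = 4.130000 - (61.975497)/(56.020700) = 3.023704
t_1 = 3.023704: f = 13.810031, f' = 32.278351 → t_2 = 3.023704 - (13.810031)/(32.278351) = 2.595862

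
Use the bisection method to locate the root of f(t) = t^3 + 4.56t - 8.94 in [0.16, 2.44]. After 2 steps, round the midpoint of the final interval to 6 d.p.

1.585000

f(0.160000) = -8.206304, f(2.440000) = 16.713184 (opposite signs)
step 1: m = 1.300000, f(m) = -0.815000 < 0 → root in [1.300000, 2.440000]
step 2: m = 1.870000, f(m) = 6.126403 > 0 → root in [1.300000, 1.870000]
Midpoint of [1.300000, 1.870000] = 1.585000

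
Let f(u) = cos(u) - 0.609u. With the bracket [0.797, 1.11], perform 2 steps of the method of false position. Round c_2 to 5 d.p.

f(0.797000) = 0.213483, f(1.110000) = -0.231328
step 1: c = 0.947221, f(c) = 0.007083 > 0 → new bracket [0.947221, 1.110000]
step 2: c = 0.952058, f(c) = 0.000205 > 0 → new bracket [0.952058, 1.110000]

0.95206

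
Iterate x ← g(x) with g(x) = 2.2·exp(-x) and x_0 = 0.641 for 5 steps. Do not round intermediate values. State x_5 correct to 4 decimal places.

1.0601

x_1 = g(0.641000) = 1.158884
x_2 = g(1.158884) = 0.690440
x_3 = g(0.690440) = 1.102982
x_4 = g(1.102982) = 0.730136
x_5 = g(0.730136) = 1.060056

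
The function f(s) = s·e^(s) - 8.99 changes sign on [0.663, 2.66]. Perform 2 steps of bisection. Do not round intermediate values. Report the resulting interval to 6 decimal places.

f(0.663000) = -7.703379, f(2.660000) = 29.038129 (opposite signs)
step 1: m = 1.661500, f(m) = -0.238538 < 0 → root in [1.661500, 2.660000]
step 2: m = 2.160750, f(m) = 9.760218 > 0 → root in [1.661500, 2.160750]

[1.661500, 2.160750]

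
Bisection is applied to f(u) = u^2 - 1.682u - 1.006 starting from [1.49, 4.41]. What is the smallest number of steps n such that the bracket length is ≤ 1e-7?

Initial width b − a = 4.41 − 1.49 = 2.920000.
After n steps the width is (b−a)/2^n; need (b−a)/2^n ≤ 1e-7.
So n ≥ log₂(2.920000/1e-7) = log₂(29200000.0000) ≈ 24.7995.
Hence n = 25.

25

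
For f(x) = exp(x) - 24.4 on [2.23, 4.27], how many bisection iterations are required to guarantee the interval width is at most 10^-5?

Initial width b − a = 4.27 − 2.23 = 2.040000.
After n steps the width is (b−a)/2^n; need (b−a)/2^n ≤ 10^-5.
So n ≥ log₂(2.040000/10^-5) = log₂(204000.0000) ≈ 17.6382.
Hence n = 18.

18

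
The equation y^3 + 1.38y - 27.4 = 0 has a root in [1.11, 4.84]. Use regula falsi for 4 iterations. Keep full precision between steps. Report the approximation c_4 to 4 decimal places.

f(1.110000) = -24.500569, f(4.840000) = 92.659104
step 1: c = 1.890022, f(c) = -18.040265 < 0 → new bracket [1.890022, 4.840000]
step 2: c = 2.370769, f(c) = -10.803324 < 0 → new bracket [2.370769, 4.840000]
step 3: c = 2.628601, f(c) = -5.610104 < 0 → new bracket [2.628601, 4.840000]
step 4: c = 2.754848, f(c) = -2.691261 < 0 → new bracket [2.754848, 4.840000]

2.7548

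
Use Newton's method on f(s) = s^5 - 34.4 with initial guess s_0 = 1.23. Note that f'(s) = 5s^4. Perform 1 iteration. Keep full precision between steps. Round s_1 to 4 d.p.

3.9899

Newton update: s ← s − f(s)/f'(s).
s_0 = 1.230000: f = -31.584694, f' = 11.444332 → s_1 = 1.230000 - (-31.584694)/(11.444332) = 3.989855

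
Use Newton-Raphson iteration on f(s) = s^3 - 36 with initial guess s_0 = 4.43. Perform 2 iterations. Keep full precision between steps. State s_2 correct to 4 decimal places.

3.3208

Newton update: s ← s − f(s)/f'(s).
f'(s) = 3s^2
s_0 = 4.430000: f = 50.938307, f' = 58.874700 → s_1 = 4.430000 - (50.938307)/(58.874700) = 3.564801
s_1 = 3.564801: f = 9.300816, f' = 38.123427 → s_2 = 3.564801 - (9.300816)/(38.123427) = 3.320836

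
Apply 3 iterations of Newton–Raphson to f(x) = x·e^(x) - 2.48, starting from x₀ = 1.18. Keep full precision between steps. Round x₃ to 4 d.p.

0.9547

f'(x) = (x + 1)·e^(x)
x_0 = 1.180000: f = 1.360162, f' = 7.094536 → x_1 = 1.180000 - (1.360162)/(7.094536) = 0.988280
x_1 = 0.988280: f = 0.175125, f' = 5.341735 → x_2 = 0.988280 - (0.175125)/(5.341735) = 0.955496
x_2 = 0.955496: f = 0.004252, f' = 5.084212 → x_3 = 0.955496 - (0.004252)/(5.084212) = 0.954660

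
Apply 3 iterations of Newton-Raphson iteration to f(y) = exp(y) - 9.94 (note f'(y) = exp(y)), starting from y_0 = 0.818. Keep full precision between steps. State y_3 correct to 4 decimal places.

2.7007

Newton update: y ← y − f(y)/f'(y).
y_0 = 0.818000: f = -7.674037, f' = 2.265963 → y_1 = 0.818000 - (-7.674037)/(2.265963) = 4.204655
y_1 = 4.204655: f = 57.057492, f' = 66.997492 → y_2 = 4.204655 - (57.057492)/(66.997492) = 3.353019
y_2 = 3.353019: f = 18.648912, f' = 28.588912 → y_3 = 3.353019 - (18.648912)/(28.588912) = 2.700706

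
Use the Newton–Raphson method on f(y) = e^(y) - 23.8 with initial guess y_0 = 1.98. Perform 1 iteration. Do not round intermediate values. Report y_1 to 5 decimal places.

4.26605

Newton update: y ← y − f(y)/f'(y).
f'(y) = e^(y)
y_0 = 1.980000: f = -16.557257, f' = 7.242743 → y_1 = 1.980000 - (-16.557257)/(7.242743) = 4.266048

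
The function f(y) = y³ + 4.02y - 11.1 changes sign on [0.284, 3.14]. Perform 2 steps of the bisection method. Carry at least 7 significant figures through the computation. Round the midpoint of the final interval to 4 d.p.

1.3550

f(0.284000) = -9.935414, f(3.140000) = 32.481944 (opposite signs)
step 1: m = 1.712000, f(m) = 0.800016 > 0 → root in [0.284000, 1.712000]
step 2: m = 0.998000, f(m) = -6.094028 < 0 → root in [0.998000, 1.712000]
Midpoint of [0.998000, 1.712000] = 1.355000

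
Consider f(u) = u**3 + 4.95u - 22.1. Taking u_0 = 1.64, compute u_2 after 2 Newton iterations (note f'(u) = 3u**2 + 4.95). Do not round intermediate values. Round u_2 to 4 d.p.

u_0 = 1.640000: f = -9.571056, f' = 13.018800 → u_1 = 1.640000 - (-9.571056)/(13.018800) = 2.375172
u_1 = 2.375172: f = 3.056494, f' = 21.874325 → u_2 = 2.375172 - (3.056494)/(21.874325) = 2.235442

2.2354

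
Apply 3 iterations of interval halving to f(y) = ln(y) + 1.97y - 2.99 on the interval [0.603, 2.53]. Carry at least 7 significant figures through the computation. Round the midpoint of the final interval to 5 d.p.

f(0.603000) = -2.307928, f(2.530000) = 2.922319 (opposite signs)
step 1: m = 1.566500, f(m) = 0.544849 > 0 → root in [0.603000, 1.566500]
step 2: m = 1.084750, f(m) = -0.771693 < 0 → root in [1.084750, 1.566500]
step 3: m = 1.325625, f(m) = -0.096635 < 0 → root in [1.325625, 1.566500]
Midpoint of [1.325625, 1.566500] = 1.446063

1.44606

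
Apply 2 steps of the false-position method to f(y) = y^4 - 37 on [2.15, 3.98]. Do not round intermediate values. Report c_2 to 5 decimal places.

f(2.150000) = -15.632494, f(3.980000) = 213.918272
step 1: c = 2.274624, f(c) = -10.230625 < 0 → new bracket [2.274624, 3.980000]
step 2: c = 2.352461, f(c) = -6.374058 < 0 → new bracket [2.352461, 3.980000]

2.35246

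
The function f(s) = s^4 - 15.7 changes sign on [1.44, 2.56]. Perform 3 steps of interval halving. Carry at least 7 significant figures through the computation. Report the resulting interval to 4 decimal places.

[1.8600, 2.0000]

f(1.440000) = -11.400183, f(2.560000) = 27.249673 (opposite signs)
step 1: m = 2.000000, f(m) = 0.300000 > 0 → root in [1.440000, 2.000000]
step 2: m = 1.720000, f(m) = -6.947869 < 0 → root in [1.720000, 2.000000]
step 3: m = 1.860000, f(m) = -3.731168 < 0 → root in [1.860000, 2.000000]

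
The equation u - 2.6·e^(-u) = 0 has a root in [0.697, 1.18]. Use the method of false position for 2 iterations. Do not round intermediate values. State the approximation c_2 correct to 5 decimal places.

0.97888

False-position update: c = (a·f(b) − b·f(a))/(f(b) − f(a)); replace the endpoint whose sign matches f(c).
f(0.697000) = -0.598001, f(1.180000) = 0.381075
step 1: c = 0.992007, f(c) = 0.027845 > 0 → new bracket [0.697000, 0.992007]
step 2: c = 0.978882, f(c) = 0.001981 > 0 → new bracket [0.697000, 0.978882]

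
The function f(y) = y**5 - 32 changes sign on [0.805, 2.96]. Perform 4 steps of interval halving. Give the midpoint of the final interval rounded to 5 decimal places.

1.94984

f(0.805000) = -31.661951, f(2.960000) = 195.226278 (opposite signs)
step 1: m = 1.882500, f(m) = -8.358506 < 0 → root in [1.882500, 2.960000]
step 2: m = 2.421250, f(m) = 51.214339 > 0 → root in [1.882500, 2.421250]
step 3: m = 2.151875, f(m) = 14.140809 > 0 → root in [1.882500, 2.151875]
step 4: m = 2.017187, f(m) = 1.398837 > 0 → root in [1.882500, 2.017187]
Midpoint of [1.882500, 2.017187] = 1.949844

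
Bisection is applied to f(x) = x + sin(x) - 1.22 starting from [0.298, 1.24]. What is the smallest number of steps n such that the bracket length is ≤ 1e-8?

Initial width b − a = 1.24 − 0.298 = 0.942000.
After n steps the width is (b−a)/2^n; need (b−a)/2^n ≤ 1e-8.
So n ≥ log₂(0.942000/1e-8) = log₂(94200000.0000) ≈ 26.4892.
Hence n = 27.

27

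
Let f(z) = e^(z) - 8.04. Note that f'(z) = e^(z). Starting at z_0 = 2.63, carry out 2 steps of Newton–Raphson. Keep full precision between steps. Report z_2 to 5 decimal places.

z_0 = 2.630000: f = 5.833770, f' = 13.873770 → z_1 = 2.630000 - (5.833770)/(13.873770) = 2.209511
z_1 = 2.209511: f = 1.071258, f' = 9.111258 → z_2 = 2.209511 - (1.071258)/(9.111258) = 2.091936

2.09194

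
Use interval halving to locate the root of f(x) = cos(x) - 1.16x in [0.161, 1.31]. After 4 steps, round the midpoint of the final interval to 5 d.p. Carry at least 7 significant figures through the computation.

0.69959

f(0.161000) = 0.800307, f(1.310000) = -1.261750 (opposite signs)
step 1: m = 0.735500, f(m) = -0.111685 < 0 → root in [0.161000, 0.735500]
step 2: m = 0.448250, f(m) = 0.381237 > 0 → root in [0.448250, 0.735500]
step 3: m = 0.591875, f(m) = 0.143321 > 0 → root in [0.591875, 0.735500]
step 4: m = 0.663687, f(m) = 0.017848 > 0 → root in [0.663687, 0.735500]
Midpoint of [0.663687, 0.735500] = 0.699594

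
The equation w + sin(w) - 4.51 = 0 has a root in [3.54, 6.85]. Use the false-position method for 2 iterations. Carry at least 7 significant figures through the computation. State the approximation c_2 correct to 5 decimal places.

False-position update: c = (a·f(b) − b·f(a))/(f(b) − f(a)); replace the endpoint whose sign matches f(c).
f(3.540000) = -1.357951, f(6.850000) = 2.876948
step 1: c = 4.601376, f(c) = -0.902469 < 0 → new bracket [4.601376, 6.850000]
step 2: c = 5.138314, f(c) = -0.282343 < 0 → new bracket [5.138314, 6.850000]

5.13831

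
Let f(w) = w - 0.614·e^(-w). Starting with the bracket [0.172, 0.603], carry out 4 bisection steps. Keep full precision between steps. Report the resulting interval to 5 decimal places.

[0.38750, 0.41444]

f(0.172000) = -0.344975, f(0.603000) = 0.267039 (opposite signs)
step 1: m = 0.387500, f(m) = -0.029254 < 0 → root in [0.387500, 0.603000]
step 2: m = 0.495250, f(m) = 0.121067 > 0 → root in [0.387500, 0.495250]
step 3: m = 0.441375, f(m) = 0.046480 > 0 → root in [0.387500, 0.441375]
step 4: m = 0.414437, f(m) = 0.008760 > 0 → root in [0.387500, 0.414437]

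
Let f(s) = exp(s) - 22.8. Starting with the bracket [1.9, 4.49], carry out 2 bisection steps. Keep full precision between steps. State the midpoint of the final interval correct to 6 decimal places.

2.871250

f(1.900000) = -16.114106, f(4.490000) = 66.321446 (opposite signs)
step 1: m = 3.195000, f(m) = 1.610174 > 0 → root in [1.900000, 3.195000]
step 2: m = 2.547500, f(m) = -10.024874 < 0 → root in [2.547500, 3.195000]
Midpoint of [2.547500, 3.195000] = 2.871250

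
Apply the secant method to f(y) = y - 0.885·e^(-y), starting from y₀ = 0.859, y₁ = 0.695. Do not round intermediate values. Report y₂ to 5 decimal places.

0.51500

f(y_0) = 0.484127, f(y_1) = 0.253319
y_2 = 0.695000 - (0.253319)·(0.695000 - 0.859000)/(0.253319 - (0.484127)) = 0.515005; f(y_2) = -0.013781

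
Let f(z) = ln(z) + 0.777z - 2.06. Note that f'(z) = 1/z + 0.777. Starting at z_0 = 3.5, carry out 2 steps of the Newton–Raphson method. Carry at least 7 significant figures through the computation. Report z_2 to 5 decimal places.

1.85272

Newton update: z ← z − f(z)/f'(z).
z_0 = 3.500000: f = 1.912263, f' = 1.062714 → z_1 = 3.500000 - (1.912263)/(1.062714) = 1.700586
z_1 = 1.700586: f = -0.207672, f' = 1.365033 → z_2 = 1.700586 - (-0.207672)/(1.365033) = 1.852723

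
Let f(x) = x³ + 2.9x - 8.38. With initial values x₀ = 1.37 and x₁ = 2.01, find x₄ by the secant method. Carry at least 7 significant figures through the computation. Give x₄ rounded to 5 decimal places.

f(x_0) = -1.835647, f(x_1) = 5.569601
x_2 = 2.010000 - (5.569601)·(2.010000 - 1.370000)/(5.569601 - (-1.835647)) = 1.528646; f(x_2) = -0.374848
x_3 = 1.528646 - (-0.374848)·(1.528646 - 2.010000)/(-0.374848 - (5.569601)) = 1.559000; f(x_3) = -0.069784
x_4 = 1.559000 - (-0.069784)·(1.559000 - 1.528646)/(-0.069784 - (-0.374848)) = 1.565943; f(x_4) = 0.001205

1.56594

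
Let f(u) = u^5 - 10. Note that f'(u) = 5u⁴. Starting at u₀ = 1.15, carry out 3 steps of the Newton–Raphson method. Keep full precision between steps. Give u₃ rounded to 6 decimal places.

u_0 = 1.150000: f = -7.988643, f' = 8.745031 → u_1 = 1.150000 - (-7.988643)/(8.745031) = 2.063506
u_1 = 2.063506: f = 27.413574, f' = 90.655334 → u_2 = 2.063506 - (27.413574)/(90.655334) = 1.761113
u_2 = 1.761113: f = 6.940891, f' = 48.097111 → u_3 = 1.761113 - (6.940891)/(48.097111) = 1.616803

1.616803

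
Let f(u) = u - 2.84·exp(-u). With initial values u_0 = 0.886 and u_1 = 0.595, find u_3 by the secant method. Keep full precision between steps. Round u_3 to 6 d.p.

1.020326

f(u_0) = -0.284937, f(u_1) = -0.971438
u_2 = 0.595000 - (-0.971438)·(0.595000 - 0.886000)/(-0.971438 - (-0.284937)) = 1.006781; f(u_2) = -0.030935
u_3 = 1.006781 - (-0.030935)·(1.006781 - 0.595000)/(-0.030935 - (-0.971438)) = 1.020326; f(u_3) = -0.003430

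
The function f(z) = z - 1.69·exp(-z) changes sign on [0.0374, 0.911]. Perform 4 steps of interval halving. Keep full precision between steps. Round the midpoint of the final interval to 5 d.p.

f(0.037400) = -1.590561, f(0.911000) = 0.231414 (opposite signs)
step 1: m = 0.474200, f(m) = -0.577627 < 0 → root in [0.474200, 0.911000]
step 2: m = 0.692600, f(m) = -0.152862 < 0 → root in [0.692600, 0.911000]
step 3: m = 0.801800, f(m) = 0.043800 > 0 → root in [0.692600, 0.801800]
step 4: m = 0.747200, f(m) = -0.053338 < 0 → root in [0.747200, 0.801800]
Midpoint of [0.747200, 0.801800] = 0.774500

0.77450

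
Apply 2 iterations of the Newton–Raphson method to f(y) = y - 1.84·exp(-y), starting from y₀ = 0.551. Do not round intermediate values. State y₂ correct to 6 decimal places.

0.814640

f'(y) = 1 + 1.84·exp(-y)
y_0 = 0.551000: f = -0.509527, f' = 2.060527 → y_1 = 0.551000 - (-0.509527)/(2.060527) = 0.798280
y_1 = 0.798280: f = -0.029909, f' = 1.828189 → y_2 = 0.798280 - (-0.029909)/(1.828189) = 0.814640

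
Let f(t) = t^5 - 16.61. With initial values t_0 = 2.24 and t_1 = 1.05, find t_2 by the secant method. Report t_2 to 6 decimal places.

1.381052

f(t_0) = 39.784934, f(t_1) = -15.333718
t_2 = 1.050000 - (-15.333718)·(1.050000 - 2.240000)/(-15.333718 - (39.784934)) = 1.381052; f(t_2) = -11.585999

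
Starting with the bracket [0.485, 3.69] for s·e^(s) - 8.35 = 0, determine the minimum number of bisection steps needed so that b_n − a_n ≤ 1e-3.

12

Initial width b − a = 3.69 − 0.485 = 3.205000.
After n steps the width is (b−a)/2^n; need (b−a)/2^n ≤ 1e-3.
So n ≥ log₂(3.205000/1e-3) = log₂(3205.0000) ≈ 11.6461.
Hence n = 12.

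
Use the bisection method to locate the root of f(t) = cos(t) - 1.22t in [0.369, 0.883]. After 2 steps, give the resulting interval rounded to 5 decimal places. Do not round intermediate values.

f(0.369000) = 0.482508, f(0.883000) = -0.442424 (opposite signs)
step 1: m = 0.626000, f(m) = 0.046658 > 0 → root in [0.626000, 0.883000]
step 2: m = 0.754500, f(m) = -0.191876 < 0 → root in [0.626000, 0.754500]

[0.62600, 0.75450]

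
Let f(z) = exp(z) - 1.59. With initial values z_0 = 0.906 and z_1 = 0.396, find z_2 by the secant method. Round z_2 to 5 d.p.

f(z_0) = 0.884405, f(z_1) = -0.104131
z_2 = 0.396000 - (-0.104131)·(0.396000 - 0.906000)/(-0.104131 - (0.884405)) = 0.449723; f(z_2) = -0.022123

0.44972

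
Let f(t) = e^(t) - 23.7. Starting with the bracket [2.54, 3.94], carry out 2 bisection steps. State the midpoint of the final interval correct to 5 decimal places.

f(2.540000) = -11.020329, f(3.940000) = 27.718601 (opposite signs)
step 1: m = 3.240000, f(m) = 1.833722 > 0 → root in [2.540000, 3.240000]
step 2: m = 2.890000, f(m) = -5.706690 < 0 → root in [2.890000, 3.240000]
Midpoint of [2.890000, 3.240000] = 3.065000

3.06500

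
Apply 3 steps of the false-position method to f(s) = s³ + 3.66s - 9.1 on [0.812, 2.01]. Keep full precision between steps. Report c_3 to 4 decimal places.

False-position update: c = (a·f(b) − b·f(a))/(f(b) − f(a)); replace the endpoint whose sign matches f(c).
f(0.812000) = -5.592693, f(2.010000) = 6.377201
step 1: c = 1.371741, f(c) = -1.498255 < 0 → new bracket [1.371741, 2.010000]
step 2: c = 1.493166, f(c) = -0.305931 < 0 → new bracket [1.493166, 2.010000]
step 3: c = 1.516825, f(c) = -0.058573 < 0 → new bracket [1.516825, 2.010000]

1.5168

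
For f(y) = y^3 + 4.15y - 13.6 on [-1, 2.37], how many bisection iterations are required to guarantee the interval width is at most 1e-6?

22

Initial width b − a = 2.37 − -1 = 3.370000.
After n steps the width is (b−a)/2^n; need (b−a)/2^n ≤ 1e-6.
So n ≥ log₂(3.370000/1e-6) = log₂(3370000.0000) ≈ 21.6843.
Hence n = 22.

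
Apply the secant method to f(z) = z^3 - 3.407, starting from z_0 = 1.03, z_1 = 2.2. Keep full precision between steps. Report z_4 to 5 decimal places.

1.51487

Secant update: z_(k+1) = z_k − f(z_k)·(z_k − z_(k-1))/(f(z_k) − f(z_(k-1))).
f(z_0) = -2.314273, f(z_1) = 7.241000
z_2 = 2.200000 - (7.241000)·(2.200000 - 1.030000)/(7.241000 - (-2.314273)) = 1.313372; f(z_2) = -1.141503
z_3 = 1.313372 - (-1.141503)·(1.313372 - 2.200000)/(-1.141503 - (7.241000)) = 1.434110; f(z_3) = -0.457504
z_4 = 1.434110 - (-0.457504)·(1.434110 - 1.313372)/(-0.457504 - (-1.141503)) = 1.514868; f(z_4) = 0.069359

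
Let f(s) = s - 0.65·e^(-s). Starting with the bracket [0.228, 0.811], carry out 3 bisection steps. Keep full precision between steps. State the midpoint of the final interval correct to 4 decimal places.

0.4102

f(0.228000) = -0.289481, f(0.811000) = 0.522131 (opposite signs)
step 1: m = 0.519500, f(m) = 0.132868 > 0 → root in [0.228000, 0.519500]
step 2: m = 0.373750, f(m) = -0.073547 < 0 → root in [0.373750, 0.519500]
step 3: m = 0.446625, f(m) = 0.030766 > 0 → root in [0.373750, 0.446625]
Midpoint of [0.373750, 0.446625] = 0.410188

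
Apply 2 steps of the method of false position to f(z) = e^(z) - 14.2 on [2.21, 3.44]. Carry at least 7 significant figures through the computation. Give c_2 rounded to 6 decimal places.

False-position update: c = (a·f(b) − b·f(a))/(f(b) − f(a)); replace the endpoint whose sign matches f(c).
f(2.210000) = -5.084284, f(3.440000) = 16.986958
step 1: c = 2.493340, f(c) = -2.098370 < 0 → new bracket [2.493340, 3.440000]
step 2: c = 2.597422, f(c) = -0.770922 < 0 → new bracket [2.597422, 3.440000]

2.597422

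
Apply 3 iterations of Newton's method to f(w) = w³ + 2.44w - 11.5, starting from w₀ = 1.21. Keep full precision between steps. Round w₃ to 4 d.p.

1.9009

Newton update: w ← w − f(w)/f'(w).
f'(w) = 3w² + 2.44
w_0 = 1.210000: f = -6.776039, f' = 6.832300 → w_1 = 1.210000 - (-6.776039)/(6.832300) = 2.201765
w_1 = 2.201765: f = 4.545962, f' = 16.983313 → w_2 = 2.201765 - (4.545962)/(16.983313) = 1.934093
w_2 = 1.934093: f = 0.454081, f' = 13.662149 → w_3 = 1.934093 - (0.454081)/(13.662149) = 1.900857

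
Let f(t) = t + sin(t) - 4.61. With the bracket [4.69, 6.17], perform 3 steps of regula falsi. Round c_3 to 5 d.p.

False-position update: c = (a·f(b) − b·f(a))/(f(b) − f(a)); replace the endpoint whose sign matches f(c).
f(4.690000) = -0.919749, f(6.170000) = 1.447056
step 1: c = 5.265133, f(c) = -0.195953 < 0 → new bracket [5.265133, 6.170000]
step 2: c = 5.373052, f(c) = -0.026533 < 0 → new bracket [5.373052, 6.170000]
step 3: c = 5.387402, f(c) = -0.003297 < 0 → new bracket [5.387402, 6.170000]

5.38740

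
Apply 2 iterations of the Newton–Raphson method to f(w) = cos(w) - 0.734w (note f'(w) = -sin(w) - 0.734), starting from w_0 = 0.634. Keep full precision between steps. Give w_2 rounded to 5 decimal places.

0.87422

w_0 = 0.634000: f = 0.340308, f' = -1.326372 → w_1 = 0.634000 - (0.340308)/(-1.326372) = 0.890571
w_1 = 0.890571: f = -0.024711, f' = -1.511431 → w_2 = 0.890571 - (-0.024711)/(-1.511431) = 0.874222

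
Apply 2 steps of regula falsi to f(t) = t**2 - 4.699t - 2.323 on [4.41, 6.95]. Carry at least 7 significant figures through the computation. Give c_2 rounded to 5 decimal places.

f(4.410000) = -3.597490, f(6.950000) = 13.321450
step 1: c = 4.950083, f(c) = -1.080121 < 0 → new bracket [4.950083, 6.950000]
step 2: c = 5.100077, f(c) = -0.277478 < 0 → new bracket [5.100077, 6.950000]

5.10008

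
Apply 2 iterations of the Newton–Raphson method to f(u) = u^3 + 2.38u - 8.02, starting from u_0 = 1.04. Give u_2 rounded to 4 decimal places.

f'(u) = 3u^2 + 2.38
u_0 = 1.040000: f = -4.419936, f' = 5.624800 → u_1 = 1.040000 - (-4.419936)/(5.624800) = 1.825794
u_1 = 1.825794: f = 2.411722, f' = 12.380575 → u_2 = 1.825794 - (2.411722)/(12.380575) = 1.630996

1.6310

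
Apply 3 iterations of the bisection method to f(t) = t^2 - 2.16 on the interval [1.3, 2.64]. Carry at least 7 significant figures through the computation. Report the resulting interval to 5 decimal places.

[1.46750, 1.63500]

f(1.300000) = -0.470000, f(2.640000) = 4.809600 (opposite signs)
step 1: m = 1.970000, f(m) = 1.720900 > 0 → root in [1.300000, 1.970000]
step 2: m = 1.635000, f(m) = 0.513225 > 0 → root in [1.300000, 1.635000]
step 3: m = 1.467500, f(m) = -0.006444 < 0 → root in [1.467500, 1.635000]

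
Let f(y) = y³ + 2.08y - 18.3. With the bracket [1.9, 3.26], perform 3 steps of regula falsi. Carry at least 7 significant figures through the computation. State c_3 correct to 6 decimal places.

f(1.900000) = -7.489000, f(3.260000) = 23.126776
step 1: c = 2.232673, f(c) = -2.526549 < 0 → new bracket [2.232673, 3.260000]
step 2: c = 2.333852, f(c) = -0.733402 < 0 → new bracket [2.333852, 3.260000]
step 3: c = 2.362320, f(c) = -0.203317 < 0 → new bracket [2.362320, 3.260000]

2.362320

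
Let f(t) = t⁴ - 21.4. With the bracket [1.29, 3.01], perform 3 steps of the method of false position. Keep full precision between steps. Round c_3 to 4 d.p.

2.0485

f(1.290000) = -18.630771, f(3.010000) = 60.685412
step 1: c = 1.694015, f(c) = -13.164898 < 0 → new bracket [1.694015, 3.010000]
step 2: c = 1.928609, f(c) = -7.565089 < 0 → new bracket [1.928609, 3.010000]
step 3: c = 2.048473, f(c) = -3.791549 < 0 → new bracket [2.048473, 3.010000]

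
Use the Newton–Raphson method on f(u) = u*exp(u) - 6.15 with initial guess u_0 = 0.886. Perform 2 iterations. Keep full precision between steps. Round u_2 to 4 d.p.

1.5059

Newton update: u ← u − f(u)/f'(u).
f'(u) = (u+1)*exp(u)
u_0 = 0.886000: f = -4.001088, f' = 4.574321 → u_1 = 0.886000 - (-4.001088)/(4.574321) = 1.760685
u_1 = 1.760685: f = 4.090878, f' = 16.057296 → u_2 = 1.760685 - (4.090878)/(16.057296) = 1.505917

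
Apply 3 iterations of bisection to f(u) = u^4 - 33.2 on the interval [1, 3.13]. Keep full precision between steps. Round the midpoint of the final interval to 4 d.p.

f(1.000000) = -32.200000, f(3.130000) = 62.779250 (opposite signs)
step 1: m = 2.065000, f(m) = -15.016385 < 0 → root in [2.065000, 3.130000]
step 2: m = 2.597500, f(m) = 12.322093 > 0 → root in [2.065000, 2.597500]
step 3: m = 2.331250, f(m) = -3.663747 < 0 → root in [2.331250, 2.597500]
Midpoint of [2.331250, 2.597500] = 2.464375

2.4644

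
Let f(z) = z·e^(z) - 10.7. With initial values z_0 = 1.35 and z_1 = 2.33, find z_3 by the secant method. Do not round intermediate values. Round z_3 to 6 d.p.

1.739071

f(z_0) = -5.492476, f(z_1) = 13.247604
z_2 = 2.330000 - (13.247604)·(2.330000 - 1.350000)/(13.247604 - (-5.492476)) = 1.637225; f(z_2) = -2.283212
z_3 = 1.637225 - (-2.283212)·(1.637225 - 2.330000)/(-2.283212 - (13.247604)) = 1.739071; f(z_3) = -0.801110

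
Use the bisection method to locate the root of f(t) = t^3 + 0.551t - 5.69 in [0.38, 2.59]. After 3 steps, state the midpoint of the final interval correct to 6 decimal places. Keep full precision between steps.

f(0.380000) = -5.425748, f(2.590000) = 13.111069 (opposite signs)
step 1: m = 1.485000, f(m) = -1.597006 < 0 → root in [1.485000, 2.590000]
step 2: m = 2.037500, f(m) = 3.891153 > 0 → root in [1.485000, 2.037500]
step 3: m = 1.761250, f(m) = 0.743849 > 0 → root in [1.485000, 1.761250]
Midpoint of [1.485000, 1.761250] = 1.623125

1.623125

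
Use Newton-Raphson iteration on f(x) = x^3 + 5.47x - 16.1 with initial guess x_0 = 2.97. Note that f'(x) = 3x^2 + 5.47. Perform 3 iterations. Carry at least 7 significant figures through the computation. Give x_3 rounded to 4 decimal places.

1.8279

x_0 = 2.970000: f = 26.343973, f' = 31.932700 → x_1 = 2.970000 - (26.343973)/(31.932700) = 2.145016
x_1 = 2.145016: f = 5.502653, f' = 19.273278 → x_2 = 2.145016 - (5.502653)/(19.273278) = 1.859509
x_2 = 1.859509: f = 0.501275, f' = 15.843321 → x_3 = 1.859509 - (0.501275)/(15.843321) = 1.827869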